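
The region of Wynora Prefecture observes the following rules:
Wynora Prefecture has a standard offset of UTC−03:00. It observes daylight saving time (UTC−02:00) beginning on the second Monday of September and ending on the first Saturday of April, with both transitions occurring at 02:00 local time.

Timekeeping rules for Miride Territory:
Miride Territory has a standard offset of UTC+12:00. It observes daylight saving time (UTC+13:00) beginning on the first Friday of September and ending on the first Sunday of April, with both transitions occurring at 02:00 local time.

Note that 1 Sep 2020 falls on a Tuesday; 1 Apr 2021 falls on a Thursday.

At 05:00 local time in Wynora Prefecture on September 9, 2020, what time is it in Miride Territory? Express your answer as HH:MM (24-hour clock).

21:00

1 September 2020 is a Tuesday, so the first Monday is September 7 and the second is September 14.
1 April 2021 is a Thursday, so the first Saturday is April 3.
September 9, 2020 is outside the daylight-saving period (14 September 2020 – 3 April 2021), so Wynora Prefecture is on standard time, UTC−03:00.
05:00 Wynora Prefecture + 3h = 08:00 UTC.
1 September 2020 is a Tuesday, so the first Friday is September 4.
1 April 2021 is a Thursday, so the first Sunday is April 4.
At the standard offset (UTC+12:00), 08:00 UTC + 12h = 20:00 Miride Territory standard time.
Daylight saving runs 4 September 2020 – 4 April 2021; the standard-time date in Miride Territory, September 9, 2020, is inside that window, so Miride Territory is at UTC+13:00.
08:00 UTC + 13h = 21:00 Miride Territory.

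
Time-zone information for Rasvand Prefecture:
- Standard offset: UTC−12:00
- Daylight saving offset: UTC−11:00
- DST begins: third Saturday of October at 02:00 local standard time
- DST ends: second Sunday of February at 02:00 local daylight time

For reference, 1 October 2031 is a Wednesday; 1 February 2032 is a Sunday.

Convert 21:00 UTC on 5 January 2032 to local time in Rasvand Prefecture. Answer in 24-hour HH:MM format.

1 October 2031 is a Wednesday, so the first Saturday is October 4 and the third is October 18.
1 February 2032 is a Sunday, so the first Sunday is February 1 and the second is February 8.
At the standard offset (UTC−12:00), 21:00 UTC − 12h = 09:00 Rasvand Prefecture standard time.
The standard-time date in Rasvand Prefecture, 5 January 2032, falls between 18 October 2031 and 8 February 2032, so daylight saving is in effect and Rasvand Prefecture is at UTC−11:00.
21:00 UTC − 11h = 10:00 local.

10:00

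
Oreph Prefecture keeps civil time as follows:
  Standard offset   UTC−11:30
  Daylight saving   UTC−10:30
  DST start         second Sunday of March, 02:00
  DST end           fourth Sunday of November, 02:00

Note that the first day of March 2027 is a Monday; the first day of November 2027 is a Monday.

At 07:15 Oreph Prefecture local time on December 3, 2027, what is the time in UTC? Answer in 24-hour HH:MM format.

18:45

1 March 2027 is a Monday, so the first Sunday is March 7 and the second is March 14.
1 November 2027 is a Monday, so the first Sunday is November 7 and the fourth is November 28.
December 3, 2027 does not fall between 14 March and 28 November, so daylight saving is not in effect and Oreph Prefecture is at UTC−11:30.
07:15 local + 11h30m = 18:45 UTC.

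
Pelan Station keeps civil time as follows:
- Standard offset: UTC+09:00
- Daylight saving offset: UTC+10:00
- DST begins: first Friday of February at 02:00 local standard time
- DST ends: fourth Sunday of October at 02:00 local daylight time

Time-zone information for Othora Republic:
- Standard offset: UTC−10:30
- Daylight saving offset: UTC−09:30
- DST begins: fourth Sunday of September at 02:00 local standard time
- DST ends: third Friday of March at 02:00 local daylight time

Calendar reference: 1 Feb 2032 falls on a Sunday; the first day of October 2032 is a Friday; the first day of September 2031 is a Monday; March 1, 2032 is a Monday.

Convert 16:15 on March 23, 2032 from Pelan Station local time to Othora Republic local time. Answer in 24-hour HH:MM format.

1 February 2032 is a Sunday, so the first Friday is February 6.
1 October 2032 is a Friday, so the first Sunday is October 3 and the fourth is October 24.
March 23, 2032 falls between 6 February and 24 October, so daylight saving is in effect and Pelan Station is at UTC+10:00.
16:15 Pelan Station − 10h = 06:15 UTC.
1 September 2031 is a Monday, so the first Sunday is September 7 and the fourth is September 28.
1 March 2032 is a Monday, so the first Friday is March 5 and the third is March 19.
At the standard offset (UTC−10:30), 06:15 UTC − 10h30m = 19:45 Othora Republic standard time (rolling into the previous day, 22 March 2032).
The standard-time date in Othora Republic, March 22, 2032, is outside the daylight-saving period (28 September 2031 – 19 March 2032), so Othora Republic is on standard time, UTC−10:30.
06:15 UTC − 10h30m = 19:45 Othora Republic (rolling into the previous day, 22 March 2032).

19:45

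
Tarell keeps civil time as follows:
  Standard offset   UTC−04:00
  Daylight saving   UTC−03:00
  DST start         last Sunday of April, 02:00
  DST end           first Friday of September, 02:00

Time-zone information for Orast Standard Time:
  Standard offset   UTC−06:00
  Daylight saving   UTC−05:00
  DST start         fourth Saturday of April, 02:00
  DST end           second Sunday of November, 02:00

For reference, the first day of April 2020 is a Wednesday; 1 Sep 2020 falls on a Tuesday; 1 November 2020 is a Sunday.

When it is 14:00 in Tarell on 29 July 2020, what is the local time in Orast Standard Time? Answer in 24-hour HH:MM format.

12:00

1 April 2020 is a Wednesday, so Sundays fall on 5, 12, 19, 26; the last is April 26.
1 September 2020 is a Tuesday, so the first Friday is September 4.
29 July 2020 lies within the daylight-saving period (26 April – 4 September), so Tarell is on daylight time, UTC−03:00.
14:00 Tarell + 3h = 17:00 UTC.
1 April 2020 is a Wednesday, so the first Saturday is April 4 and the fourth is April 25.
1 November 2020 is a Sunday, so the first Sunday is November 1 and the second is November 8.
At the standard offset (UTC−06:00), 17:00 UTC − 6h = 11:00 Orast Standard Time standard time.
The standard-time date in Orast Standard Time, 29 July 2020, falls between 25 April and 8 November, so daylight saving is in effect and Orast Standard Time is at UTC−05:00.
17:00 UTC − 5h = 12:00 Orast Standard Time.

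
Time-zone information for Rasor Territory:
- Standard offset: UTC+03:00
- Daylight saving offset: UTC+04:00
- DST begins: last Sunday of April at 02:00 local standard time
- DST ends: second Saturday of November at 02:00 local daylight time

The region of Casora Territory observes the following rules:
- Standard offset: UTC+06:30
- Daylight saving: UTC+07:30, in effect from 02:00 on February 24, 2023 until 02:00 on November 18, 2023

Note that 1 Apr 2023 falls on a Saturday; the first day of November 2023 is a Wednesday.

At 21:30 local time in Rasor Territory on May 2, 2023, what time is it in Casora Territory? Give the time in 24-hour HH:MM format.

1 April 2023 is a Saturday, so Sundays fall on 2, 9, 16, 23, 30; the last is April 30.
1 November 2023 is a Wednesday, so the first Saturday is November 4 and the second is November 11.
May 2, 2023 lies within the daylight-saving period (30 April – 11 November), so Rasor Territory is on daylight time, UTC+04:00.
21:30 Rasor Territory − 4h = 17:30 UTC.
At the standard offset (UTC+06:30), 17:30 UTC + 6h30m = 00:00 Casora Territory standard time (rolling into the next day, 3 May 2023).
Daylight saving runs 24 February – 18 November; the standard-time date in Casora Territory, May 3, 2023, is inside that window, so Casora Territory is at UTC+07:30.
17:30 UTC + 7h30m = 01:00 Casora Territory (rolling into the next day, 3 May 2023).

01:00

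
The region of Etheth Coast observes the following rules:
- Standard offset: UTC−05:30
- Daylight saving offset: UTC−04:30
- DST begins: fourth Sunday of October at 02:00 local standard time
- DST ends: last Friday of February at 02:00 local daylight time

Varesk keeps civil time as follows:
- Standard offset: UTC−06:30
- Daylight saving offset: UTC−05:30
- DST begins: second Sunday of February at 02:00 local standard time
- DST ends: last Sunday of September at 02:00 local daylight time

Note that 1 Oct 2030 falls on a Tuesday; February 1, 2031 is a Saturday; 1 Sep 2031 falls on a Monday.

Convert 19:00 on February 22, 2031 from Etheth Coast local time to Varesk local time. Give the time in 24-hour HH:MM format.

18:00

1 October 2030 is a Tuesday, so the first Sunday is October 6 and the fourth is October 27.
1 February 2031 is a Saturday, so Fridays fall on 7, 14, 21, 28; the last is February 28.
February 22, 2031 lies within the daylight-saving period (27 October 2030 – 28 February 2031), so Etheth Coast is on daylight time, UTC−04:30.
19:00 Etheth Coast + 4h30m = 23:30 UTC.
1 February 2031 is a Saturday, so the first Sunday is February 2 and the second is February 9.
1 September 2031 is a Monday, so Sundays fall on 7, 14, 21, 28; the last is September 28.
At the standard offset (UTC−06:30), 23:30 UTC − 6h30m = 17:00 Varesk standard time.
The standard-time date in Varesk, February 22, 2031, falls between 9 February and 28 September, so daylight saving is in effect and Varesk is at UTC−05:30.
23:30 UTC − 5h30m = 18:00 Varesk.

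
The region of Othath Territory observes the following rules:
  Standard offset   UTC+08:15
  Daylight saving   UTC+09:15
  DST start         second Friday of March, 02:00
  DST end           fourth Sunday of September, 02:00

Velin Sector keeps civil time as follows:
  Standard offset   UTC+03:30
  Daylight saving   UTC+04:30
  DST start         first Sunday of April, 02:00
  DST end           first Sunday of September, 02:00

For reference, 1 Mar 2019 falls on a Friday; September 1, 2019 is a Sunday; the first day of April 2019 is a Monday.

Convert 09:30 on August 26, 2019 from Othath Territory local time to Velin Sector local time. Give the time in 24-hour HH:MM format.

1 March 2019 is a Friday, so the first Friday is March 1 and the second is March 8.
1 September 2019 is a Sunday, so the first Sunday is September 1 and the fourth is September 22.
August 26, 2019 lies within the daylight-saving period (8 March – 22 September), so Othath Territory is on daylight time, UTC+09:15.
09:30 Othath Territory − 9h15m = 00:15 UTC.
1 April 2019 is a Monday, so the first Sunday is April 7.
1 September 2019 is a Sunday, so the first Sunday is September 1.
At the standard offset (UTC+03:30), 00:15 UTC + 3h30m = 03:45 Velin Sector standard time.
Daylight saving runs 7 April – 1 September; the standard-time date in Velin Sector, August 26, 2019, is inside that window, so Velin Sector is at UTC+04:30.
00:15 UTC + 4h30m = 04:45 Velin Sector.

04:45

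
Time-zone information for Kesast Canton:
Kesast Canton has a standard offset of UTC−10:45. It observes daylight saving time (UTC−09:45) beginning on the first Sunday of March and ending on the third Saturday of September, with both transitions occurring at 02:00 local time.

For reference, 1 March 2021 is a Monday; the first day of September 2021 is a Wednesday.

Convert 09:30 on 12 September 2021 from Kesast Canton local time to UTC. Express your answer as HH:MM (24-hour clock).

1 March 2021 is a Monday, so the first Sunday is March 7.
1 September 2021 is a Wednesday, so the first Saturday is September 4 and the third is September 18.
Daylight saving runs 7 March – 18 September; 12 September 2021 is inside that window, so Kesast Canton is at UTC−09:45.
09:30 local + 9h45m = 19:15 UTC.

19:15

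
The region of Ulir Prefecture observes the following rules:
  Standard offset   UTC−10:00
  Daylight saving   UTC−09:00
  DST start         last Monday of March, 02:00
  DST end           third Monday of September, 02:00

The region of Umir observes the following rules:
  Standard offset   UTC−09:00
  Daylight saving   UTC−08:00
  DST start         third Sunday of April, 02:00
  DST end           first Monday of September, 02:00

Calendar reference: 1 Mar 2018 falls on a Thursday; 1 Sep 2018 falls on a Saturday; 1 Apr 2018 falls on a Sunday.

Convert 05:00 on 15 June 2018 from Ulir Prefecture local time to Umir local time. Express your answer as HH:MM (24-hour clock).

06:00

1 March 2018 is a Thursday, so Mondays fall on 5, 12, 19, 26; the last is March 26.
1 September 2018 is a Saturday, so the first Monday is September 3 and the third is September 17.
15 June 2018 lies within the daylight-saving period (26 March – 17 September), so Ulir Prefecture is on daylight time, UTC−09:00.
05:00 Ulir Prefecture + 9h = 14:00 UTC.
1 April 2018 is a Sunday, so the first Sunday is April 1 and the third is April 15.
1 September 2018 is a Saturday, so the first Monday is September 3.
At the standard offset (UTC−09:00), 14:00 UTC − 9h = 05:00 Umir standard time.
Daylight saving runs 15 April – 3 September; the standard-time date in Umir, 15 June 2018, is inside that window, so Umir is at UTC−08:00.
14:00 UTC − 8h = 06:00 Umir.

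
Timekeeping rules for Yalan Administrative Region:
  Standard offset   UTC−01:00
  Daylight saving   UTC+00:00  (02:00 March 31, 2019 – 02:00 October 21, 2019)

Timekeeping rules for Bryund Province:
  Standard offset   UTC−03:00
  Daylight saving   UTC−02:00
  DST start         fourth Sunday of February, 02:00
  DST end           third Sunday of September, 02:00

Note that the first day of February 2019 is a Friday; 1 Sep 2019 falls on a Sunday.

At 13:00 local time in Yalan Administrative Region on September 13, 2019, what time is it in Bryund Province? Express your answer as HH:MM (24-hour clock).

September 13, 2019 falls between 31 March and 21 October, so daylight saving is in effect and Yalan Administrative Region is at UTC+00:00.
13:00 Yalan Administrative Region − 0h = 13:00 UTC.
1 February 2019 is a Friday, so the first Sunday is February 3 and the fourth is February 24.
1 September 2019 is a Sunday, so the first Sunday is September 1 and the third is September 15.
At the standard offset (UTC−03:00), 13:00 UTC − 3h = 10:00 Bryund Province standard time.
Daylight saving runs 24 February – 15 September; the standard-time date in Bryund Province, September 13, 2019, is inside that window, so Bryund Province is at UTC−02:00.
13:00 UTC − 2h = 11:00 Bryund Province.

11:00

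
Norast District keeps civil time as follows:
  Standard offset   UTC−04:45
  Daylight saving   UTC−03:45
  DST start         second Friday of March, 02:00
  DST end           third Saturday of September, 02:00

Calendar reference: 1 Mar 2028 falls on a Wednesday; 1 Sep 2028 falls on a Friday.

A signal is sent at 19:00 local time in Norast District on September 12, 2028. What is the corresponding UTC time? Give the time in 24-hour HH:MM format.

22:45

1 March 2028 is a Wednesday, so the first Friday is March 3 and the second is March 10.
1 September 2028 is a Friday, so the first Saturday is September 2 and the third is September 16.
September 12, 2028 lies within the daylight-saving period (10 March – 16 September), so Norast District is on daylight time, UTC−03:45.
19:00 local + 3h45m = 22:45 UTC.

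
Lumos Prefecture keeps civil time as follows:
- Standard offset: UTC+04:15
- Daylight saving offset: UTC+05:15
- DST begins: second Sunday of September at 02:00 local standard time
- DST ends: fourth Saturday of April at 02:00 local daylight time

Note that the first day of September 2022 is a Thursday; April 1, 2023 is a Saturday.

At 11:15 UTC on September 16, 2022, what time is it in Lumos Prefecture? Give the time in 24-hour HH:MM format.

1 September 2022 is a Thursday, so the first Sunday is September 4 and the second is September 11.
1 April 2023 is a Saturday, so the first Saturday is April 1 and the fourth is April 22.
At the standard offset (UTC+04:15), 11:15 UTC + 4h15m = 15:30 Lumos Prefecture standard time.
The standard-time date in Lumos Prefecture, September 16, 2022, lies within the daylight-saving period (11 September 2022 – 22 April 2023), so Lumos Prefecture is on daylight time, UTC+05:15.
11:15 UTC + 5h15m = 16:30 local.

16:30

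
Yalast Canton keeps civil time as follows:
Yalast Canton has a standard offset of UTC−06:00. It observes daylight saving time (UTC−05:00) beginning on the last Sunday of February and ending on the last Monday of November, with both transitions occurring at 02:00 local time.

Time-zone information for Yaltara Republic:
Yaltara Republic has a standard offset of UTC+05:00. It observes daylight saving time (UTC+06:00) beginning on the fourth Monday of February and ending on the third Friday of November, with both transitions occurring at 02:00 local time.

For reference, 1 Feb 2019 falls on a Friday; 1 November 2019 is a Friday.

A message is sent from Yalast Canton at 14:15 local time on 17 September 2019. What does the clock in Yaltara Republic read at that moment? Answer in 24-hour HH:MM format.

01:15

1 February 2019 is a Friday, so Sundays fall on 3, 10, 17, 24; the last is February 24.
1 November 2019 is a Friday, so Mondays fall on 4, 11, 18, 25; the last is November 25.
17 September 2019 falls between 24 February and 25 November, so daylight saving is in effect and Yalast Canton is at UTC−05:00.
14:15 Yalast Canton + 5h = 19:15 UTC.
1 February 2019 is a Friday, so the first Monday is February 4 and the fourth is February 25.
1 November 2019 is a Friday, so the first Friday is November 1 and the third is November 15.
At the standard offset (UTC+05:00), 19:15 UTC + 5h = 00:15 Yaltara Republic standard time (rolling into the next day, 18 September 2019).
The standard-time date in Yaltara Republic, 18 September 2019, falls between 25 February and 15 November, so daylight saving is in effect and Yaltara Republic is at UTC+06:00.
19:15 UTC + 6h = 01:15 Yaltara Republic (rolling into the next day, 18 September 2019).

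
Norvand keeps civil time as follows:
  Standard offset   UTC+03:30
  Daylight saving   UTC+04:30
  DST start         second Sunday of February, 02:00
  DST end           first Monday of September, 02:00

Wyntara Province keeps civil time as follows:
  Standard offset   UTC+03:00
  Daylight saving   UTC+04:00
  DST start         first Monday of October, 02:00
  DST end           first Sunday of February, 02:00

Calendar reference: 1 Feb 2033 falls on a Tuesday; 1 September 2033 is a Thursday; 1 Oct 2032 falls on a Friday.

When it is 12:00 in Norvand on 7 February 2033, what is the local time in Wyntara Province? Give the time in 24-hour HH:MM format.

11:30

1 February 2033 is a Tuesday, so the first Sunday is February 6 and the second is February 13.
1 September 2033 is a Thursday, so the first Monday is September 5.
Daylight saving runs 13 February – 5 September; 7 February 2033 is outside that window, so Norvand is on standard time at UTC+03:30.
12:00 Norvand − 3h30m = 08:30 UTC.
1 October 2032 is a Friday, so the first Monday is October 4.
1 February 2033 is a Tuesday, so the first Sunday is February 6.
At the standard offset (UTC+03:00), 08:30 UTC + 3h = 11:30 Wyntara Province standard time.
Daylight saving runs 4 October 2032 – 6 February 2033; the standard-time date in Wyntara Province, 7 February 2033, is outside that window, so Wyntara Province is on standard time at UTC+03:00.
08:30 UTC + 3h = 11:30 Wyntara Province.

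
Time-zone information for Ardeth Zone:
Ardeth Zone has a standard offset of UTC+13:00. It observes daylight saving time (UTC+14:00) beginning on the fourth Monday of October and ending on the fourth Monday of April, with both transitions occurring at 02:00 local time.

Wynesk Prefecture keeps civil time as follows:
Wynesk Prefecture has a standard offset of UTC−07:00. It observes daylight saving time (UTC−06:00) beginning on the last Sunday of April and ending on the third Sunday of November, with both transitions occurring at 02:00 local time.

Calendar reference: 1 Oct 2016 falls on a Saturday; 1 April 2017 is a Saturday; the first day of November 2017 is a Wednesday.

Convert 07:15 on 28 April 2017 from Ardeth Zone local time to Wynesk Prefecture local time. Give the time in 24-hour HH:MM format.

1 October 2016 is a Saturday, so the first Monday is October 3 and the fourth is October 24.
1 April 2017 is a Saturday, so the first Monday is April 3 and the fourth is April 24.
28 April 2017 is outside the daylight-saving period (24 October 2016 – 24 April 2017), so Ardeth Zone is on standard time, UTC+13:00.
07:15 Ardeth Zone − 13h = 18:15 UTC (rolling into the previous day, 27 April 2017).
1 April 2017 is a Saturday, so Sundays fall on 2, 9, 16, 23, 30; the last is April 30.
1 November 2017 is a Wednesday, so the first Sunday is November 5 and the third is November 19.
At the standard offset (UTC−07:00), 18:15 UTC − 7h = 11:15 Wynesk Prefecture standard time.
Daylight saving runs 30 April – 19 November; the standard-time date in Wynesk Prefecture, 27 April 2017, is outside that window, so Wynesk Prefecture is on standard time at UTC−07:00.
18:15 UTC − 7h = 11:15 Wynesk Prefecture.

11:15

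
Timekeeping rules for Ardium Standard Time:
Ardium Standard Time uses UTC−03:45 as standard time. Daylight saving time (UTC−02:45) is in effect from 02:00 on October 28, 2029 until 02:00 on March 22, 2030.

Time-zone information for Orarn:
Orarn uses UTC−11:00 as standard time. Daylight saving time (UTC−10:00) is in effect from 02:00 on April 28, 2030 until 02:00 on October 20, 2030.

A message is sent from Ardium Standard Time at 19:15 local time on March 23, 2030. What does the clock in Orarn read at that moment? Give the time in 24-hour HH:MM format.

12:00

Daylight saving runs 28 October 2029 – 22 March 2030; March 23, 2030 is outside that window, so Ardium Standard Time is on standard time at UTC−03:45.
19:15 Ardium Standard Time + 3h45m = 23:00 UTC.
At the standard offset (UTC−11:00), 23:00 UTC − 11h = 12:00 Orarn standard time.
The standard-time date in Orarn, March 23, 2030, does not fall between 28 April and 20 October, so daylight saving is not in effect and Orarn is at UTC−11:00.
23:00 UTC − 11h = 12:00 Orarn.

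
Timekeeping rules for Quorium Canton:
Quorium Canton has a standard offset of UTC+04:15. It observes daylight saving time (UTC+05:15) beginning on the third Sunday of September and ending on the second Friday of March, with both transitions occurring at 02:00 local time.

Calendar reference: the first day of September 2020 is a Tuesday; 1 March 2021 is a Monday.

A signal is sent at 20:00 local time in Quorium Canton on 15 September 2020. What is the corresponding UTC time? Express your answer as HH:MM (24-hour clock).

1 September 2020 is a Tuesday, so the first Sunday is September 6 and the third is September 20.
1 March 2021 is a Monday, so the first Friday is March 5 and the second is March 12.
15 September 2020 is outside the daylight-saving period (20 September 2020 – 12 March 2021), so Quorium Canton is on standard time, UTC+04:15.
20:00 local − 4h15m = 15:45 UTC.

15:45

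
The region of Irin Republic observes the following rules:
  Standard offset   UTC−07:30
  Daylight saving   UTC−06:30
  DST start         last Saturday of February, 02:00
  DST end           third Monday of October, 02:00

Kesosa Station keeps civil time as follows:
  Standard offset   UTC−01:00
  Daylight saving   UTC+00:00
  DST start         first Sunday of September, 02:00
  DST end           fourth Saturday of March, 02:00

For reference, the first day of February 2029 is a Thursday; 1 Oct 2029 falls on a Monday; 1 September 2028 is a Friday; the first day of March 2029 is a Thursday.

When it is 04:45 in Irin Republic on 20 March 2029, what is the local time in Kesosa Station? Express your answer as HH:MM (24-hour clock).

11:15

1 February 2029 is a Thursday, so Saturdays fall on 3, 10, 17, 24; the last is February 24.
1 October 2029 is a Monday, so the first Monday is October 1 and the third is October 15.
Daylight saving runs 24 February – 15 October; 20 March 2029 is inside that window, so Irin Republic is at UTC−06:30.
04:45 Irin Republic + 6h30m = 11:15 UTC.
1 September 2028 is a Friday, so the first Sunday is September 3.
1 March 2029 is a Thursday, so the first Saturday is March 3 and the fourth is March 24.
At the standard offset (UTC−01:00), 11:15 UTC − 1h = 10:15 Kesosa Station standard time.
The standard-time date in Kesosa Station, 20 March 2029, lies within the daylight-saving period (3 September 2028 – 24 March 2029), so Kesosa Station is on daylight time, UTC+00:00.
11:15 UTC + 0h = 11:15 Kesosa Station.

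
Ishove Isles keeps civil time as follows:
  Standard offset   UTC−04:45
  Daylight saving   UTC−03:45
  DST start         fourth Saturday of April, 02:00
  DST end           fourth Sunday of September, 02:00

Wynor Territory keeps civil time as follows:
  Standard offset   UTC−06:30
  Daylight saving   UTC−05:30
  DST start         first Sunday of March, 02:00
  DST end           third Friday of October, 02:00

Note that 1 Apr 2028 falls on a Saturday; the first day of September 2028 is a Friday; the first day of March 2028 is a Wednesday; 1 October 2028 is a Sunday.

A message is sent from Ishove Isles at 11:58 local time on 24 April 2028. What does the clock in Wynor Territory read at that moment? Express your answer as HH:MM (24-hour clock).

1 April 2028 is a Saturday, so the first Saturday is April 1 and the fourth is April 22.
1 September 2028 is a Friday, so the first Sunday is September 3 and the fourth is September 24.
24 April 2028 falls between 22 April and 24 September, so daylight saving is in effect and Ishove Isles is at UTC−03:45.
11:58 Ishove Isles + 3h45m = 15:43 UTC.
1 March 2028 is a Wednesday, so the first Sunday is March 5.
1 October 2028 is a Sunday, so the first Friday is October 6 and the third is October 20.
At the standard offset (UTC−06:30), 15:43 UTC − 6h30m = 09:13 Wynor Territory standard time.
The standard-time date in Wynor Territory, 24 April 2028, lies within the daylight-saving period (5 March – 20 October), so Wynor Territory is on daylight time, UTC−05:30.
15:43 UTC − 5h30m = 10:13 Wynor Territory.

10:13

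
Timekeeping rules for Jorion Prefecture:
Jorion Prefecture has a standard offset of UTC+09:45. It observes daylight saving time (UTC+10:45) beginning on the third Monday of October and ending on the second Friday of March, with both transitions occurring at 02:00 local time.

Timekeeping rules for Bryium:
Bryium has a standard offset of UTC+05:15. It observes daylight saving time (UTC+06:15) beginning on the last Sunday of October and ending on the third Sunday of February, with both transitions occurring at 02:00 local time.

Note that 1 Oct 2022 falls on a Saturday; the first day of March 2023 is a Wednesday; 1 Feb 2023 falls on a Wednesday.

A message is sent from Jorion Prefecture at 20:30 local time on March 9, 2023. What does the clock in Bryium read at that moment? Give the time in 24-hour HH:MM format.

1 October 2022 is a Saturday, so the first Monday is October 3 and the third is October 17.
1 March 2023 is a Wednesday, so the first Friday is March 3 and the second is March 10.
March 9, 2023 falls between 17 October 2022 and 10 March 2023, so daylight saving is in effect and Jorion Prefecture is at UTC+10:45.
20:30 Jorion Prefecture − 10h45m = 09:45 UTC.
1 October 2022 is a Saturday, so Sundays fall on 2, 9, 16, 23, 30; the last is October 30.
1 February 2023 is a Wednesday, so the first Sunday is February 5 and the third is February 19.
At the standard offset (UTC+05:15), 09:45 UTC + 5h15m = 15:00 Bryium standard time.
The standard-time date in Bryium, March 9, 2023, does not fall between 30 October 2022 and 19 February 2023, so daylight saving is not in effect and Bryium is at UTC+05:15.
09:45 UTC + 5h15m = 15:00 Bryium.

15:00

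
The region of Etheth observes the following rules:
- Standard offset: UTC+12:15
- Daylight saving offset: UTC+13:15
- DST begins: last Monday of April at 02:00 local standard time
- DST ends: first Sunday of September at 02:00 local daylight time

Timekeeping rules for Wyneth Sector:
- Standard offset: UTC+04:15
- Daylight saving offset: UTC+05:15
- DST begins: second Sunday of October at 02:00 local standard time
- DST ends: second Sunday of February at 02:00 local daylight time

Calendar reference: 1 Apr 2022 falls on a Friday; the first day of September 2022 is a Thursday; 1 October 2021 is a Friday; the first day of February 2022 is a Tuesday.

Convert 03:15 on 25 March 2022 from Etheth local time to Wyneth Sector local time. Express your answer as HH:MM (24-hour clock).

1 April 2022 is a Friday, so Mondays fall on 4, 11, 18, 25; the last is April 25.
1 September 2022 is a Thursday, so the first Sunday is September 4.
25 March 2022 does not fall between 25 April and 4 September, so daylight saving is not in effect and Etheth is at UTC+12:15.
03:15 Etheth − 12h15m = 15:00 UTC (rolling into the previous day, 24 March 2022).
1 October 2021 is a Friday, so the first Sunday is October 3 and the second is October 10.
1 February 2022 is a Tuesday, so the first Sunday is February 6 and the second is February 13.
At the standard offset (UTC+04:15), 15:00 UTC + 4h15m = 19:15 Wyneth Sector standard time.
The standard-time date in Wyneth Sector, 24 March 2022, does not fall between 10 October 2021 and 13 February 2022, so daylight saving is not in effect and Wyneth Sector is at UTC+04:15.
15:00 UTC + 4h15m = 19:15 Wyneth Sector.

19:15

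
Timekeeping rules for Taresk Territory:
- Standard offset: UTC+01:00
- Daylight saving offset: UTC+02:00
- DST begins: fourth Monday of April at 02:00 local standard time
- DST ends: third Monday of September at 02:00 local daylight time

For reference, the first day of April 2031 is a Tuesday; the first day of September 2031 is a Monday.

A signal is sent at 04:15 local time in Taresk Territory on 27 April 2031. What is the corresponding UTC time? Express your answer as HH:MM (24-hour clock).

1 April 2031 is a Tuesday, so the first Monday is April 7 and the fourth is April 28.
1 September 2031 is a Monday, so the first Monday is September 1 and the third is September 15.
Daylight saving runs 28 April – 15 September; 27 April 2031 is outside that window, so Taresk Territory is on standard time at UTC+01:00.
04:15 local − 1h = 03:15 UTC.

03:15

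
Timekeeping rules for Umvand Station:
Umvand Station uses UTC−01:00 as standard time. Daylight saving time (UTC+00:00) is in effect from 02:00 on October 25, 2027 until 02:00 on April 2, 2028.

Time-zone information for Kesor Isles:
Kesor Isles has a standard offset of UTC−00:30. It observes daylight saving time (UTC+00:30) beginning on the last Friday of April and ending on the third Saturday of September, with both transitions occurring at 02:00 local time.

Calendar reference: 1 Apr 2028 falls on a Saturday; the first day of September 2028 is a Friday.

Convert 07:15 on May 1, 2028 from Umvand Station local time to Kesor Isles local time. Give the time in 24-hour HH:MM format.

08:45

May 1, 2028 is outside the daylight-saving period (25 October 2027 – 2 April 2028), so Umvand Station is on standard time, UTC−01:00.
07:15 Umvand Station + 1h = 08:15 UTC.
1 April 2028 is a Saturday, so Fridays fall on 7, 14, 21, 28; the last is April 28.
1 September 2028 is a Friday, so the first Saturday is September 2 and the third is September 16.
At the standard offset (UTC−00:30), 08:15 UTC − 0h30m = 07:45 Kesor Isles standard time.
The standard-time date in Kesor Isles, May 1, 2028, falls between 28 April and 16 September, so daylight saving is in effect and Kesor Isles is at UTC+00:30.
08:15 UTC + 0h30m = 08:45 Kesor Isles.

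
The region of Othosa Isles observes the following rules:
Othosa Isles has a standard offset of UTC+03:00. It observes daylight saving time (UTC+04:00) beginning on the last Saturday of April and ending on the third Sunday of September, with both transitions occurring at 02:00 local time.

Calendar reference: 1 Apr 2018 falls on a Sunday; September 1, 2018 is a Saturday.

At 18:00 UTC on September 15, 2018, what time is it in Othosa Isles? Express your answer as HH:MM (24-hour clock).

22:00

1 April 2018 is a Sunday, so Saturdays fall on 7, 14, 21, 28; the last is April 28.
1 September 2018 is a Saturday, so the first Sunday is September 2 and the third is September 16.
At the standard offset (UTC+03:00), 18:00 UTC + 3h = 21:00 Othosa Isles standard time.
Daylight saving runs 28 April – 16 September; the standard-time date in Othosa Isles, September 15, 2018, is inside that window, so Othosa Isles is at UTC+04:00.
18:00 UTC + 4h = 22:00 local.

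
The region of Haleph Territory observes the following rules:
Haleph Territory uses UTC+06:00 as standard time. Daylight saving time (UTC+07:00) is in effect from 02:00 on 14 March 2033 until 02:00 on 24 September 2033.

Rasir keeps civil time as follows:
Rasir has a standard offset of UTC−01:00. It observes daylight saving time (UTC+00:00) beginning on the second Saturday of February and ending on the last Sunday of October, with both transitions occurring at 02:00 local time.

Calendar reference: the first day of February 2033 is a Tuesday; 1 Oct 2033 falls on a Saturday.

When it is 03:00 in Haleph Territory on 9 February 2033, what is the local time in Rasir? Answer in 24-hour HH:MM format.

9 February 2033 does not fall between 14 March and 24 September, so daylight saving is not in effect and Haleph Territory is at UTC+06:00.
03:00 Haleph Territory − 6h = 21:00 UTC (rolling into the previous day, 8 February 2033).
1 February 2033 is a Tuesday, so the first Saturday is February 5 and the second is February 12.
1 October 2033 is a Saturday, so Sundays fall on 2, 9, 16, 23, 30; the last is October 30.
At the standard offset (UTC−01:00), 21:00 UTC − 1h = 20:00 Rasir standard time.
The standard-time date in Rasir, 8 February 2033, does not fall between 12 February and 30 October, so daylight saving is not in effect and Rasir is at UTC−01:00.
21:00 UTC − 1h = 20:00 Rasir.

20:00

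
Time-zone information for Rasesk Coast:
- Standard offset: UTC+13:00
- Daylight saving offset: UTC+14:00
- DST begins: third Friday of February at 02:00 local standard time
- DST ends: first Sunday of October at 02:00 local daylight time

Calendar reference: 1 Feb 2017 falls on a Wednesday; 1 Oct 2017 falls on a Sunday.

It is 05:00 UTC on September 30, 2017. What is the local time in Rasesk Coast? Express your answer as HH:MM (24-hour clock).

19:00

1 February 2017 is a Wednesday, so the first Friday is February 3 and the third is February 17.
1 October 2017 is a Sunday, so the first Sunday is October 1.
At the standard offset (UTC+13:00), 05:00 UTC + 13h = 18:00 Rasesk Coast standard time.
The standard-time date in Rasesk Coast, September 30, 2017, lies within the daylight-saving period (17 February – 1 October), so Rasesk Coast is on daylight time, UTC+14:00.
05:00 UTC + 14h = 19:00 local.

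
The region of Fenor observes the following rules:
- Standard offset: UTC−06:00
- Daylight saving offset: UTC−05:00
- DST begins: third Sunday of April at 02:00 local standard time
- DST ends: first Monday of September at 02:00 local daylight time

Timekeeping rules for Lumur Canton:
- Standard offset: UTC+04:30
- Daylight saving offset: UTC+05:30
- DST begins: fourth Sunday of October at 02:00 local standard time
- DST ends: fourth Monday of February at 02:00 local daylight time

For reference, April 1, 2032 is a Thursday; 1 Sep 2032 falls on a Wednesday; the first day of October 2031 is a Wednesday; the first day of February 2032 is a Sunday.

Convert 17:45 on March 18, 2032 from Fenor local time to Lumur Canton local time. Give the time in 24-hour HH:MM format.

1 April 2032 is a Thursday, so the first Sunday is April 4 and the third is April 18.
1 September 2032 is a Wednesday, so the first Monday is September 6.
Daylight saving runs 18 April – 6 September; March 18, 2032 is outside that window, so Fenor is on standard time at UTC−06:00.
17:45 Fenor + 6h = 23:45 UTC.
1 October 2031 is a Wednesday, so the first Sunday is October 5 and the fourth is October 26.
1 February 2032 is a Sunday, so the first Monday is February 2 and the fourth is February 23.
At the standard offset (UTC+04:30), 23:45 UTC + 4h30m = 04:15 Lumur Canton standard time (rolling into the next day, 19 March 2032).
The standard-time date in Lumur Canton, March 19, 2032, is outside the daylight-saving period (26 October 2031 – 23 February 2032), so Lumur Canton is on standard time, UTC+04:30.
23:45 UTC + 4h30m = 04:15 Lumur Canton (rolling into the next day, 19 March 2032).

04:15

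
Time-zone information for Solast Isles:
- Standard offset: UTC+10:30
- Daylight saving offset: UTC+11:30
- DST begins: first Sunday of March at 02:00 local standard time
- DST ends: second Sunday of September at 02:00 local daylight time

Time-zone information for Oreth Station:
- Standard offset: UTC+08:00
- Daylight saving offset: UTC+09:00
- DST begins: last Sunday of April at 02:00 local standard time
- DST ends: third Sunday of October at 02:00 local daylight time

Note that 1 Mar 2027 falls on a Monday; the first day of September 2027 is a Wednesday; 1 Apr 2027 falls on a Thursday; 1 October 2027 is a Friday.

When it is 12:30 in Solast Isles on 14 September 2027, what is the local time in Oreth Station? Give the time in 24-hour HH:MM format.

11:00

1 March 2027 is a Monday, so the first Sunday is March 7.
1 September 2027 is a Wednesday, so the first Sunday is September 5 and the second is September 12.
Daylight saving runs 7 March – 12 September; 14 September 2027 is outside that window, so Solast Isles is on standard time at UTC+10:30.
12:30 Solast Isles − 10h30m = 02:00 UTC.
1 April 2027 is a Thursday, so Sundays fall on 4, 11, 18, 25; the last is April 25.
1 October 2027 is a Friday, so the first Sunday is October 3 and the third is October 17.
At the standard offset (UTC+08:00), 02:00 UTC + 8h = 10:00 Oreth Station standard time.
The standard-time date in Oreth Station, 14 September 2027, lies within the daylight-saving period (25 April – 17 October), so Oreth Station is on daylight time, UTC+09:00.
02:00 UTC + 9h = 11:00 Oreth Station.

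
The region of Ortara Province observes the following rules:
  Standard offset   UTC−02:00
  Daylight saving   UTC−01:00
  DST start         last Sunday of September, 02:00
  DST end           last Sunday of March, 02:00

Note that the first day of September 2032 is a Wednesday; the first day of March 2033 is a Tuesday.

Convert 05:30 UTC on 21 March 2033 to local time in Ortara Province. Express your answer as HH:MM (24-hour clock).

1 September 2032 is a Wednesday, so Sundays fall on 5, 12, 19, 26; the last is September 26.
1 March 2033 is a Tuesday, so Sundays fall on 6, 13, 20, 27; the last is March 27.
At the standard offset (UTC−02:00), 05:30 UTC − 2h = 03:30 Ortara Province standard time.
Daylight saving runs 26 September 2032 – 27 March 2033; the standard-time date in Ortara Province, 21 March 2033, is inside that window, so Ortara Province is at UTC−01:00.
05:30 UTC − 1h = 04:30 local.

04:30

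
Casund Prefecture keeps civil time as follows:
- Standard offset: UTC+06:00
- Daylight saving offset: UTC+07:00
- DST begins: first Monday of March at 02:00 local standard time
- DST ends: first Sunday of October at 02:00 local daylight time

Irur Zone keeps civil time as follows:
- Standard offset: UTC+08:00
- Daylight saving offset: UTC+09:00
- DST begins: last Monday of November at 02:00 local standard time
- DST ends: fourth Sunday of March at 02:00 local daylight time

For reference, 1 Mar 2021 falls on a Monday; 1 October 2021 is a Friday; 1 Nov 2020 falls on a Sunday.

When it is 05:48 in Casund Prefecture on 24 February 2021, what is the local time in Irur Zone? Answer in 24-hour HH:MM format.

1 March 2021 is a Monday, so the first Monday is March 1.
1 October 2021 is a Friday, so the first Sunday is October 3.
24 February 2021 is outside the daylight-saving period (1 March – 3 October), so Casund Prefecture is on standard time, UTC+06:00.
05:48 Casund Prefecture − 6h = 23:48 UTC (rolling into the previous day, 23 February 2021).
1 November 2020 is a Sunday, so Mondays fall on 2, 9, 16, 23, 30; the last is November 30.
1 March 2021 is a Monday, so the first Sunday is March 7 and the fourth is March 28.
At the standard offset (UTC+08:00), 23:48 UTC + 8h = 07:48 Irur Zone standard time (rolling into the next day, 24 February 2021).
The standard-time date in Irur Zone, 24 February 2021, lies within the daylight-saving period (30 November 2020 – 28 March 2021), so Irur Zone is on daylight time, UTC+09:00.
23:48 UTC + 9h = 08:48 Irur Zone (rolling into the next day, 24 February 2021).

08:48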